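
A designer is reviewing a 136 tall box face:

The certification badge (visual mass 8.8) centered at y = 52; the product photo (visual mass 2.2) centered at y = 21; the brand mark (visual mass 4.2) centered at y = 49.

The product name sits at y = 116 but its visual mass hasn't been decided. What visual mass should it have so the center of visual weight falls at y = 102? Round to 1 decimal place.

Known weights sum to 8.8 + 2.2 + 4.2 = 15.2; their moment is 8.8·52 + 2.2·21 + 4.2·49 = 709.6.
Balance at y = 102 requires (709.6 + w·116) / (15.2 + w) = 102.
So w = (102·15.2 − 709.6)/(116 − 102) = 840.8/14 ≈ 60.06.

w ≈ 60.1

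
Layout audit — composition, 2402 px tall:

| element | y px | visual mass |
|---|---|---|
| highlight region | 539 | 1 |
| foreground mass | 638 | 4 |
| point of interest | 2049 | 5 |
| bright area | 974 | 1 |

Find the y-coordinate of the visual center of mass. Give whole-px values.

Total weight = 1 + 4 + 5 + 1 = 11.
y: (1·539 + 4·638 + 5·2049 + 1·974) / 11 = 14310 / 11 ≈ 1300.91

y ≈ 1301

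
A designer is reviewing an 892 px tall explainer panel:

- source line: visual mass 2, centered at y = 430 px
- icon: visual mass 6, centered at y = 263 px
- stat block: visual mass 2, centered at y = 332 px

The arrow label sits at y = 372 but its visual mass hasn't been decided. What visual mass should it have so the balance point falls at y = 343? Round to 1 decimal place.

w ≈ 11.3

Fixed elements: Σw = 2 + 6 + 2 = 10, Σw·y = 2·430 + 6·263 + 2·332 = 3102.
For the centroid to hit 343: (3102 + w·372) / (10 + w) = 343.
Rearranging, w·(372 − 343) = 343·10 − 3102 = 328, so w ≈ 328/29 = 11.31.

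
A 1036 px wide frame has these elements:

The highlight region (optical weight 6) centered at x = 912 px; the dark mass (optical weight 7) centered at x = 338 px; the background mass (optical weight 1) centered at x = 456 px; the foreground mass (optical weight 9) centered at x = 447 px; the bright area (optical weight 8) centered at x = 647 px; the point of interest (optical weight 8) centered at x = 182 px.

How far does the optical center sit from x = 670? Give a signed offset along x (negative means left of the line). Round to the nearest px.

Σw = 6 + 7 + 1 + 9 + 8 + 8 = 39.
Σw·x = 18949; x̄ = 18949/39 ≈ 485.87.
Offset from x = 670: 485.87 − 670 ≈ -184.13.

≈ -184 px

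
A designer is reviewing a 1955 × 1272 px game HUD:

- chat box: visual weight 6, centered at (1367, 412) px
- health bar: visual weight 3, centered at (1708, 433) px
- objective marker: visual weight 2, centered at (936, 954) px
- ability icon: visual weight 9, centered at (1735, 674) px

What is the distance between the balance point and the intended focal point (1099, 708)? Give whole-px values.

≈ 458 px

Σw = 6 + 3 + 2 + 9 = 20.
Σw·x = 6·1367 + 3·1708 + 2·936 + 9·1735 = 30813, so x̄ = 30813/20 ≈ 1540.65.
Σw·y = 6·412 + 3·433 + 2·954 + 9·674 = 11745, so ȳ = 11745/20 ≈ 587.25.
Relative to (1099, 708): Δ = (441.65, -120.75); |Δ| = √(441.65² + -120.75²) ≈ 457.86.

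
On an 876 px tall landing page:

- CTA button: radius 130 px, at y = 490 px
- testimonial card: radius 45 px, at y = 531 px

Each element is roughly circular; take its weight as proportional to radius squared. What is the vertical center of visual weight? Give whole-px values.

y ≈ 494

r² weights: CTA button 130² = 16900, testimonial card 45² = 2025. Total = 18925.
y-moment: 16900·490 + 2025·531 = 9356275; centroid 9356275/18925 ≈ 494.39.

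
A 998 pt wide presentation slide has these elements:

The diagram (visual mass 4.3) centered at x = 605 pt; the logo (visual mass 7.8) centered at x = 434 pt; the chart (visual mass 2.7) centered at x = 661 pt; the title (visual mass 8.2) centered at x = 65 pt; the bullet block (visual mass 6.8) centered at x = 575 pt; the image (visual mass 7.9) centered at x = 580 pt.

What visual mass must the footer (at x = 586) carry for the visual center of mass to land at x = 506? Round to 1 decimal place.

w ≈ 28.5

Known weights sum to 4.3 + 7.8 + 2.7 + 8.2 + 6.8 + 7.9 = 37.7; their moment is 4.3·605 + 7.8·434 + 2.7·661 + 8.2·65 + 6.8·575 + 7.9·580 = 16796.4.
Set Σw·x/Σw = 506: (16796.4 + 586w) = 506·(37.7 + w).
So w = (506·37.7 − 16796.4)/(586 − 506) = 2279.8/80 ≈ 28.50.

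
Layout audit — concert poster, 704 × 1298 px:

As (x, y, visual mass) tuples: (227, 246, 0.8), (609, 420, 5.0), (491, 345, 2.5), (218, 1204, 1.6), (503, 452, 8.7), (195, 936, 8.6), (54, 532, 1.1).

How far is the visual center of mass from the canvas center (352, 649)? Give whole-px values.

Weights sum to 0.8 + 5.0 + 2.5 + 1.6 + 8.7 + 8.6 + 1.1 = 28.3.
x: moment 10915.4 / weight 28.3 ≈ 385.70
Σw·y = 17652.9; ȳ = 17652.9/28.3 ≈ 623.78.
From (352, 649): dx = 33.70, dy = -25.22, so the distance is √(dx²+dy²) ≈ 42.10.

≈ 42 px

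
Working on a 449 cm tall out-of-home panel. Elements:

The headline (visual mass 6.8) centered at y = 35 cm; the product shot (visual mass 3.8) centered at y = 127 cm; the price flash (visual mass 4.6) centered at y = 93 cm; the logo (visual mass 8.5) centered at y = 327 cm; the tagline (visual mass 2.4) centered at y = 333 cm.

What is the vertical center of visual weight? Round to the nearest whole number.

Σw = 6.8 + 3.8 + 4.6 + 8.5 + 2.4 = 26.1.
y-moment: 6.8·35 + 3.8·127 + 4.6·93 + 8.5·327 + 2.4·333 = 4727.1; centroid 4727.1/26.1 ≈ 181.11.

y ≈ 181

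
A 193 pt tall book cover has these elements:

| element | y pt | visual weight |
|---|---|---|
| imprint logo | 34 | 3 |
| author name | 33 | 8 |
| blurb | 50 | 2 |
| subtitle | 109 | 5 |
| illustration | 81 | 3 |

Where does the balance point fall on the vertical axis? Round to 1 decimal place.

Weights sum to 3 + 8 + 2 + 5 + 3 = 21.
Σw·y = 3·34 + 8·33 + 2·50 + 5·109 + 3·81 = 1254, so ȳ = 1254/21 ≈ 59.71.

y ≈ 59.7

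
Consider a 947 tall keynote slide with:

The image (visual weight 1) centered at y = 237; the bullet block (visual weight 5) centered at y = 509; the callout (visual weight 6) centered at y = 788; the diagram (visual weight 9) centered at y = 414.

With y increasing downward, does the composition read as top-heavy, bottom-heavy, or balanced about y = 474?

Σw = 1 + 5 + 6 + 9 = 21.
Σw·y = 1·237 + 5·509 + 6·788 + 9·414 = 11236, so ȳ = 11236/21 ≈ 535.05.
535.0 lies below (larger y than) the midline 474, so the layout is bottom-heavy.

bottom-heavy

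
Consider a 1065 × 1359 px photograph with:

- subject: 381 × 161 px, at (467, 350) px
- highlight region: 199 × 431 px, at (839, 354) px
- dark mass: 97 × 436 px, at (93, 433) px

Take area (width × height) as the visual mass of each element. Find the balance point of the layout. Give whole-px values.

(552, 370)

Areas → weights: subject 381·161 = 61341, highlight region 199·431 = 85769, dark mass 97·436 = 42292; Σw = 189402.
x-moment: 61341·467 + 85769·839 + 42292·93 = 104539594; centroid 104539594/189402 ≈ 551.95.
y-moment: 61341·350 + 85769·354 + 42292·433 = 70144012; centroid 70144012/189402 ≈ 370.34.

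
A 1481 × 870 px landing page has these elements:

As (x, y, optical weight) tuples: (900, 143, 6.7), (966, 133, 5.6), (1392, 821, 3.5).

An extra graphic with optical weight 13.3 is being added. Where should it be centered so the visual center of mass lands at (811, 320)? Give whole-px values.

(548, 356)

With the extra graphic, Σw becomes 6.7 + 5.6 + 3.5 + 13.3 = 29.1.
x: target moment 29.1×811 = 23600.1; current 6.7·900 + 5.6·966 + 3.5·1392 = 16311.6; the extra graphic supplies 7288.5, so x = 7288.5/13.3 ≈ 548.01.
y: target moment 29.1×320 = 9312.0; current 6.7·143 + 5.6·133 + 3.5·821 = 4576.4; the extra graphic supplies 4735.6, so y = 4735.6/13.3 ≈ 356.06.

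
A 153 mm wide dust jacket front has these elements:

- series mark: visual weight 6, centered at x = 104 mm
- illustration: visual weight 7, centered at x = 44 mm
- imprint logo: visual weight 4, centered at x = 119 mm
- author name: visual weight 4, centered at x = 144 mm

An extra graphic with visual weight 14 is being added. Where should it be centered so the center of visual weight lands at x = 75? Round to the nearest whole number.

x ≈ 46

After adding the extra graphic, total weight = 6 + 7 + 4 + 4 + 14 = 35.
Along x: (1984 + 14·x) / 35 = 75 (existing moment 6·104 + 7·44 + 4·119 + 4·144 = 1984) ⇒ x = (2625 − 1984) / 14 ≈ 45.79.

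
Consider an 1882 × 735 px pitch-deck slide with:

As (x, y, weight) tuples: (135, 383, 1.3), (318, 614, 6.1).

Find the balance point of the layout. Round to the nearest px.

Weights sum to 1.3 + 6.1 = 7.4.
x-moment: 1.3·135 + 6.1·318 = 2115.3; centroid 2115.3/7.4 ≈ 285.85.
y-moment: 1.3·383 + 6.1·614 = 4243.3; centroid 4243.3/7.4 ≈ 573.42.

(286, 573)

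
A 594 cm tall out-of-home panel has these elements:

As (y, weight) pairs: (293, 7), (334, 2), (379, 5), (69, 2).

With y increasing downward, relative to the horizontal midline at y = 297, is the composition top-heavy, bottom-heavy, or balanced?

balanced

Total weight = 7 + 2 + 5 + 2 = 16.
y: (7·293 + 2·334 + 5·379 + 2·69) / 16 = 4752 / 16 ≈ 297.00
297.00 = 297 exactly: balanced.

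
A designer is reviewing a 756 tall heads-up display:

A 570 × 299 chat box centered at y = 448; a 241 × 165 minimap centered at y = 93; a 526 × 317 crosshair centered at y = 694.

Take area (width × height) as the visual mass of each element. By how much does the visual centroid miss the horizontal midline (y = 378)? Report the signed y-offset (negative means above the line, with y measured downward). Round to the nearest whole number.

Areas → weights: chat box 570·299 = 170430, minimap 241·165 = 39765, crosshair 526·317 = 166742; Σw = 376937.
y-moment: 170430·448 + 39765·93 + 166742·694 = 195769733; centroid 195769733/376937 ≈ 519.37.
Against y = 378, that's 519.37 − 378 = 141.37.

≈ 141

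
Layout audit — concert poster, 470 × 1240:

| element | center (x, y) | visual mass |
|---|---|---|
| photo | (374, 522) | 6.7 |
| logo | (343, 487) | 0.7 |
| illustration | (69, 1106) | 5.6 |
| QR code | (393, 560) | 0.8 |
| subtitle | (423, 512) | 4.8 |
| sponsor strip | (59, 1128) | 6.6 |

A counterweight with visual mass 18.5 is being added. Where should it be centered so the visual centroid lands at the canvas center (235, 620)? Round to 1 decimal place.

With the counterweight, Σw becomes 6.7 + 0.7 + 5.6 + 0.8 + 4.8 + 6.6 + 18.5 = 43.7.
x: need Σw·x = 43.7·235 = 10269.5. Existing = 6.7·374 + 0.7·343 + 5.6·69 + 0.8·393 + 4.8·423 + 6.6·59 = 5866.5. Remainder 4403.0 / 18.5 ≈ 238.00.
y: need Σw·y = 43.7·620 = 27094.0. Existing = 6.7·522 + 0.7·487 + 5.6·1106 + 0.8·560 + 4.8·512 + 6.6·1128 = 20382.3. Remainder 6711.7 / 18.5 ≈ 362.79.

(238.0, 362.8)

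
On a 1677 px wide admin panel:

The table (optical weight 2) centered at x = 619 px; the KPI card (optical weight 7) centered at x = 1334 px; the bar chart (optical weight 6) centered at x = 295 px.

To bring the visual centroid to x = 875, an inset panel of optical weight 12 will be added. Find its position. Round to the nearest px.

With the inset panel, Σw becomes 2 + 7 + 6 + 12 = 27.
x: need Σw·x = 27·875 = 23625. Existing = 2·619 + 7·1334 + 6·295 = 12346. Remainder 11279 / 12 ≈ 939.92.

x ≈ 940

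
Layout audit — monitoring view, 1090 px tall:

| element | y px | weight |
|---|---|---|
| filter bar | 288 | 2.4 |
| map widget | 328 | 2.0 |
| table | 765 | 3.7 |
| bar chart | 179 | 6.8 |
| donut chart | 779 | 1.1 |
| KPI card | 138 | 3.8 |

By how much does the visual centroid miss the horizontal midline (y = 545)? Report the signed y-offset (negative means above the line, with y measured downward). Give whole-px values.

≈ -203 px

Σw = 2.4 + 2.0 + 3.7 + 6.8 + 1.1 + 3.8 = 19.8.
Σw·y = 6776.2; ȳ = 6776.2/19.8 ≈ 342.23.
Offset from y = 545: 342.23 − 545 ≈ -202.77.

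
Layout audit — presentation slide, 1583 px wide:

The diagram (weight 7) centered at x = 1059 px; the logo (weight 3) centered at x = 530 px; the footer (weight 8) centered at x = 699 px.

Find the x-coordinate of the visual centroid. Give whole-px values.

Total weight = 7 + 3 + 8 = 18.
x-moment: 7·1059 + 3·530 + 8·699 = 14595; centroid 14595/18 ≈ 810.83.

x ≈ 811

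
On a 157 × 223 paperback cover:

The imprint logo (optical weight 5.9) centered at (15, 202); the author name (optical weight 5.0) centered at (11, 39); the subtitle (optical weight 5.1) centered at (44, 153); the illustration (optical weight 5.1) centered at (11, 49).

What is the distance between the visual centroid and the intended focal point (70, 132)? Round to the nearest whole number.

Σw = 5.9 + 5.0 + 5.1 + 5.1 = 21.1.
Σw·x = 5.9·15 + 5.0·11 + 5.1·44 + 5.1·11 = 424.0, so x̄ = 424.0/21.1 ≈ 20.09.
Σw·y = 5.9·202 + 5.0·39 + 5.1·153 + 5.1·49 = 2417.0, so ȳ = 2417.0/21.1 ≈ 114.55.
From (70, 132): dx = -49.91, dy = -17.45, so the distance is √(dx²+dy²) ≈ 52.87.

≈ 53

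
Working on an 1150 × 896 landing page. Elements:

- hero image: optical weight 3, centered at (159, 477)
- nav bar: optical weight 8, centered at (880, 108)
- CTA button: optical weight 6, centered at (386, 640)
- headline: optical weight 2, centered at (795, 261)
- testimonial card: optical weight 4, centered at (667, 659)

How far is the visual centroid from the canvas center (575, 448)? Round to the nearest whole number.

Weights sum to 3 + 8 + 6 + 2 + 4 = 23.
Σw·x = 3·159 + 8·880 + 6·386 + 2·795 + 4·667 = 14091, so x̄ = 14091/23 ≈ 612.65.
Σw·y = 3·477 + 8·108 + 6·640 + 2·261 + 4·659 = 9293, so ȳ = 9293/23 ≈ 404.04.
From (575, 448): dx = 37.65, dy = -43.96, so the distance is √(dx²+dy²) ≈ 57.88.

≈ 58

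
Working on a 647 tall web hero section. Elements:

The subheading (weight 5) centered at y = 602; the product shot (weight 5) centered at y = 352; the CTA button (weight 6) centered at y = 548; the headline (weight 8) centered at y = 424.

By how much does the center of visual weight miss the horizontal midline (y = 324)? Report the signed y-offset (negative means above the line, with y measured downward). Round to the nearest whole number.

≈ 153

Total weight = 5 + 5 + 6 + 8 = 24.
y-moment: 5·602 + 5·352 + 6·548 + 8·424 = 11450; centroid 11450/24 ≈ 477.08.
Offset from y = 324: 477.08 − 324 ≈ 153.08.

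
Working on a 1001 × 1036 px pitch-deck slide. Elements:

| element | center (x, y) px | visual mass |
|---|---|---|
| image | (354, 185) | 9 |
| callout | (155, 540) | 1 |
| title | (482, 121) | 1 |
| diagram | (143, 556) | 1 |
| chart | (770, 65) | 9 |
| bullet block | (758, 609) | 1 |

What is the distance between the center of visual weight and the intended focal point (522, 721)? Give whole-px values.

Total weight = 9 + 1 + 1 + 1 + 9 + 1 = 22.
x: moment 11654 / weight 22 ≈ 529.73
y: moment 4076 / weight 22 ≈ 185.27
From (522, 721): dx = 7.73, dy = -535.73, so the distance is √(dx²+dy²) ≈ 535.78.

≈ 536 px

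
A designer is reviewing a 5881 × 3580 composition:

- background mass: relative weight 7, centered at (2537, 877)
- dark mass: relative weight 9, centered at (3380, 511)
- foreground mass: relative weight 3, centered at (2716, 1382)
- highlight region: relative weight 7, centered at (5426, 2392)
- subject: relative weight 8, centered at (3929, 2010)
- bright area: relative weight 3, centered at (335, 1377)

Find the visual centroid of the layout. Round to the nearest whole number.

(3426, 1401)

Total weight = 7 + 9 + 3 + 7 + 8 + 3 = 37.
Σw·x = 126746; x̄ = 126746/37 ≈ 3425.57.
y: moment 51839 / weight 37 ≈ 1401.05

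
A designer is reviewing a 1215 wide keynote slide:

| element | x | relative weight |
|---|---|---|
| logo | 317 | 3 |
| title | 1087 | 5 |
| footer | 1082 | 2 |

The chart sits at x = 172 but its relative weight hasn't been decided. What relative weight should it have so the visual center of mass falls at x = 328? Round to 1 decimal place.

w ≈ 33.8

Fixed elements: Σw = 3 + 5 + 2 = 10, Σw·x = 3·317 + 5·1087 + 2·1082 = 8550.
Set Σw·x/Σw = 328: (8550 + 172w) = 328·(10 + w).
Rearranging, w·(172 − 328) = 328·10 − 8550 = -5270, so w ≈ -5270/-156 = 33.78.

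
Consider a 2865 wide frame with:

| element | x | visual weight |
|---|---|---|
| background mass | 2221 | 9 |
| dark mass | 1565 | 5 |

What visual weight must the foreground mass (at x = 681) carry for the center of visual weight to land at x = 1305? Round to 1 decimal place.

Existing Σw = 14 (9 + 5); existing moment 9·2221 + 5·1565 = 27814.
Balance at x = 1305 requires (27814 + w·681) / (14 + w) = 1305.
Rearranging, w·(681 − 1305) = 1305·14 − 27814 = -9544, so w ≈ -9544/-624 = 15.29.

w ≈ 15.3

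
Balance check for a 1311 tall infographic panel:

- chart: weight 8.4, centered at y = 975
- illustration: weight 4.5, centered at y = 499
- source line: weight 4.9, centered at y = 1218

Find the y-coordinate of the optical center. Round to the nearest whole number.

Σw = 8.4 + 4.5 + 4.9 = 17.8.
y-moment: 8.4·975 + 4.5·499 + 4.9·1218 = 16403.7; centroid 16403.7/17.8 ≈ 921.56.

y ≈ 922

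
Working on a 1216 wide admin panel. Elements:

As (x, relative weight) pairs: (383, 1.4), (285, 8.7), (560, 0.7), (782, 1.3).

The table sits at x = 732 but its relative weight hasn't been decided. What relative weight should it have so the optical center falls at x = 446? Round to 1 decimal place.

w ≈ 3.4

Existing Σw = 12.1 (1.4 + 8.7 + 0.7 + 1.3); existing moment 1.4·383 + 8.7·285 + 0.7·560 + 1.3·782 = 4424.3.
Balance at x = 446 requires (4424.3 + w·732) / (12.1 + w) = 446.
So w = (446·12.1 − 4424.3)/(732 − 446) = 972.3/286 ≈ 3.40.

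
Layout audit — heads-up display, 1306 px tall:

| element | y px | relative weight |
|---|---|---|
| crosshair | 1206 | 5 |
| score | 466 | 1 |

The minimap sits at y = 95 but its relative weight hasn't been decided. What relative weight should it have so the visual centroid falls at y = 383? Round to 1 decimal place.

w ≈ 14.6

Known weights sum to 5 + 1 = 6; their moment is 5·1206 + 1·466 = 6496.
Balance at y = 383 requires (6496 + w·95) / (6 + w) = 383.
So w = (383·6 − 6496)/(95 − 383) = -4198/-288 ≈ 14.58.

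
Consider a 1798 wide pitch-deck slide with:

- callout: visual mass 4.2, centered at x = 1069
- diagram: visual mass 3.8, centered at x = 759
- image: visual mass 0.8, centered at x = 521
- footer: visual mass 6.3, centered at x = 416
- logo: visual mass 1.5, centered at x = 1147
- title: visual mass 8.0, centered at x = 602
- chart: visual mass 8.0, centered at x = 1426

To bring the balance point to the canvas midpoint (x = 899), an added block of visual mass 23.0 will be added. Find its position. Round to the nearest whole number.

After adding the added block, total weight = 4.2 + 3.8 + 0.8 + 6.3 + 1.5 + 8.0 + 8.0 + 23.0 = 55.6.
x: target moment 55.6×899 = 49984.4; current 4.2·1069 + 3.8·759 + 0.8·521 + 6.3·416 + 1.5·1147 + 8.0·602 + 8.0·1426 = 28356.1; the added block supplies 21628.3, so x = 21628.3/23.0 ≈ 940.36.

x ≈ 940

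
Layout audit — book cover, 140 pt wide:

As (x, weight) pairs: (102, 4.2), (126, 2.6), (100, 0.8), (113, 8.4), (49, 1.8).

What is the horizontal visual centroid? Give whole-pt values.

x ≈ 105

Σw = 4.2 + 2.6 + 0.8 + 8.4 + 1.8 = 17.8.
x-moment: 4.2·102 + 2.6·126 + 0.8·100 + 8.4·113 + 1.8·49 = 1873.4; centroid 1873.4/17.8 ≈ 105.25.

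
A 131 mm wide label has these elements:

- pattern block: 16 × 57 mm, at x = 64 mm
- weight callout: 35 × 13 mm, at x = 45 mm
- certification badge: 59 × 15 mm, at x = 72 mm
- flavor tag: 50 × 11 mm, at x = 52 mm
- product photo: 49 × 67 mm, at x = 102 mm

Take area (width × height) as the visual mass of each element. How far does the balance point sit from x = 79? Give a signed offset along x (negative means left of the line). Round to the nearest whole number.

≈ 4 mm

Areas → weights: pattern block 16·57 = 912, weight callout 35·13 = 455, certification badge 59·15 = 885, flavor tag 50·11 = 550, product photo 49·67 = 3283; Σw = 6085.
Σw·x = 912·64 + 455·45 + 885·72 + 550·52 + 3283·102 = 506029, so x̄ = 506029/6085 ≈ 83.16.
Difference: 83.16 − 79 ≈ 4.16.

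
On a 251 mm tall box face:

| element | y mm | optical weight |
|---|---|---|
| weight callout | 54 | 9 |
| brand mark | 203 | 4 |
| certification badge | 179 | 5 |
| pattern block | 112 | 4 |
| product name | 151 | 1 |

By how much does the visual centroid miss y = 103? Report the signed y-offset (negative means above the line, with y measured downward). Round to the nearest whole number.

Weights sum to 9 + 4 + 5 + 4 + 1 = 23.
Σw·y = 9·54 + 4·203 + 5·179 + 4·112 + 1·151 = 2792, so ȳ = 2792/23 ≈ 121.39.
Difference: 121.39 − 103 ≈ 18.39.

≈ 18 mm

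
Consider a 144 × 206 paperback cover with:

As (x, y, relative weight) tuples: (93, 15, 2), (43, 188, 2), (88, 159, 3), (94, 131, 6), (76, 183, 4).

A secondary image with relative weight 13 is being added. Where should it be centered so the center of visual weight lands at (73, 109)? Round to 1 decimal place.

(60.5, 66.8)

With the secondary image, Σw becomes 2 + 2 + 3 + 6 + 4 + 13 = 30.
Along x: (1404 + 13·x) / 30 = 73 (existing moment 2·93 + 2·43 + 3·88 + 6·94 + 4·76 = 1404) ⇒ x = (2190 − 1404) / 13 ≈ 60.46.
Along y: (2401 + 13·y) / 30 = 109 (existing moment 2·15 + 2·188 + 3·159 + 6·131 + 4·183 = 2401) ⇒ y = (3270 − 2401) / 13 ≈ 66.85.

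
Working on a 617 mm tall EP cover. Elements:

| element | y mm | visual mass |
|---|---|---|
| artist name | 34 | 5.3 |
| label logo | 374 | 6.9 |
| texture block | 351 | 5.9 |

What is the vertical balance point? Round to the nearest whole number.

Σw = 5.3 + 6.9 + 5.9 = 18.1.
y: (5.3·34 + 6.9·374 + 5.9·351) / 18.1 = 4831.7 / 18.1 ≈ 266.94

y ≈ 267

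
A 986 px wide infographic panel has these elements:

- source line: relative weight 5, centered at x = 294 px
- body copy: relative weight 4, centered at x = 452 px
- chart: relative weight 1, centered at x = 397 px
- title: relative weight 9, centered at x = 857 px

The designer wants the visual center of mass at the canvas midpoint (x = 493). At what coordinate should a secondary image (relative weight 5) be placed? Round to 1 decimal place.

x ≈ 88.8

New total weight: (5 + 4 + 1 + 9) + 5 = 24.
x: target moment 24×493 = 11832; current 5·294 + 4·452 + 1·397 + 9·857 = 11388; the secondary image supplies 444, so x = 444/5 ≈ 88.80.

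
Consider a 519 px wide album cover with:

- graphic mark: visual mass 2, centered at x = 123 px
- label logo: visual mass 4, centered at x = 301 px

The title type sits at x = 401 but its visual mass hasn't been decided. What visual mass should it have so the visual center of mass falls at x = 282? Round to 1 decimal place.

Known weights sum to 2 + 4 = 6; their moment is 2·123 + 4·301 = 1450.
Set Σw·x/Σw = 282: (1450 + 401w) = 282·(6 + w).
Solving: w = (282·6 − 1450) / (401 − 282) = 242 / 119 ≈ 2.03.

w ≈ 2.0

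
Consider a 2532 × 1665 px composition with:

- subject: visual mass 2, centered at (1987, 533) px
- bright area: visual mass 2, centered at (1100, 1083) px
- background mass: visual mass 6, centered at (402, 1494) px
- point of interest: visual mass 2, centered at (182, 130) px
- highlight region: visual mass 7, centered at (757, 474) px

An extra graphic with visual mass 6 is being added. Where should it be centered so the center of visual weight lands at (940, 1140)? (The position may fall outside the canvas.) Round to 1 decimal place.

New total weight: (2 + 2 + 6 + 2 + 7) + 6 = 25.
x: target moment 25×940 = 23500; current 2·1987 + 2·1100 + 6·402 + 2·182 + 7·757 = 14249; the extra graphic supplies 9251, so x = 9251/6 ≈ 1541.83.
y: target moment 25×1140 = 28500; current 2·533 + 2·1083 + 6·1494 + 2·130 + 7·474 = 15774; the extra graphic supplies 12726, so y = 12726/6 ≈ 2121.00.

(1541.8, 2121.0)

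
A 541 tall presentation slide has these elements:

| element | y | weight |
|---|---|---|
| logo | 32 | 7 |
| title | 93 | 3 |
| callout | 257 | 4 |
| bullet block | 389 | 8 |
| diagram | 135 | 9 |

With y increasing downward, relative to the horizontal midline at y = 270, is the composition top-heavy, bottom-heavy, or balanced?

Total weight = 7 + 3 + 4 + 8 + 9 = 31.
y: (7·32 + 3·93 + 4·257 + 8·389 + 9·135) / 31 = 5858 / 31 ≈ 188.97
Since 189.0 is above (smaller y than) 270, the composition reads top-heavy.

top-heavy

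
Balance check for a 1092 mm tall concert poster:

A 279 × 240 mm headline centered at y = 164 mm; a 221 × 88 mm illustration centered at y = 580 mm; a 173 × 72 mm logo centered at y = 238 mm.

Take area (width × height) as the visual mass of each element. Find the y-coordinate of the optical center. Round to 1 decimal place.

y ≈ 255.2

Areas: headline 279·240 = 66960, illustration 221·88 = 19448, logo 173·72 = 12456. Total weight = 98864.
Σw·y = 66960·164 + 19448·580 + 12456·238 = 25225808, so ȳ = 25225808/98864 ≈ 255.16.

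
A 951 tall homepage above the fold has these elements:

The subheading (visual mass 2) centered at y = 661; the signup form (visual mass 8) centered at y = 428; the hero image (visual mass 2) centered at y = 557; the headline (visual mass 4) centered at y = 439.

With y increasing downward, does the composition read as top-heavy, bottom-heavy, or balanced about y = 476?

Weights sum to 2 + 8 + 2 + 4 = 16.
Σw·y = 2·661 + 8·428 + 2·557 + 4·439 = 7616, so ȳ = 7616/16 ≈ 476.00.
476.00 = 476 exactly: balanced.

balanced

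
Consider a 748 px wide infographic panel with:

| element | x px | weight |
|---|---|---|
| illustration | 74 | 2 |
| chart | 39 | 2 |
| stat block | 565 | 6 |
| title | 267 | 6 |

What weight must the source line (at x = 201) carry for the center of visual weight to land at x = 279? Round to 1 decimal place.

Existing Σw = 16 (2 + 2 + 6 + 6); existing moment 2·74 + 2·39 + 6·565 + 6·267 = 5218.
Set Σw·x/Σw = 279: (5218 + 201w) = 279·(16 + w).
So w = (279·16 − 5218)/(201 − 279) = -754/-78 ≈ 9.67.

w ≈ 9.7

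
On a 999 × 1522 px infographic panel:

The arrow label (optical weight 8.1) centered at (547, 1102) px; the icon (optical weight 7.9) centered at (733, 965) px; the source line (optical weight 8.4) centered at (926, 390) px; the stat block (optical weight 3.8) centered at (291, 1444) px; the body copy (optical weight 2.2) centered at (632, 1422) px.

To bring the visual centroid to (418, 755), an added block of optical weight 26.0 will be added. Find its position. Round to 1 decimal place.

After adding the added block, total weight = 8.1 + 7.9 + 8.4 + 3.8 + 2.2 + 26.0 = 56.4.
x: target moment 56.4×418 = 23575.2; current 8.1·547 + 7.9·733 + 8.4·926 + 3.8·291 + 2.2·632 = 20496.0; the added block supplies 3079.2, so x = 3079.2/26.0 ≈ 118.43.
y: target moment 56.4×755 = 42582.0; current 8.1·1102 + 7.9·965 + 8.4·390 + 3.8·1444 + 2.2·1422 = 28441.3; the added block supplies 14140.7, so y = 14140.7/26.0 ≈ 543.87.

(118.4, 543.9)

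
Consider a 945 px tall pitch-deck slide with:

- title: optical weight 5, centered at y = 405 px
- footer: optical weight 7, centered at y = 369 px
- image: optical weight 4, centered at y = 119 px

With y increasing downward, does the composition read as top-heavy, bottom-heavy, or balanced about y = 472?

top-heavy

Total weight = 5 + 7 + 4 = 16.
y-moment: 5·405 + 7·369 + 4·119 = 5084; centroid 5084/16 ≈ 317.75.
Since 317.8 is above (smaller y than) 472, the composition reads top-heavy.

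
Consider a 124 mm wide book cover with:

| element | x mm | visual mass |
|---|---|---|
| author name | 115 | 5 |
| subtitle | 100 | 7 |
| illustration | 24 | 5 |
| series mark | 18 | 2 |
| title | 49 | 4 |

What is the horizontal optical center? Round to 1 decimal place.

Σw = 5 + 7 + 5 + 2 + 4 = 23.
x: (5·115 + 7·100 + 5·24 + 2·18 + 4·49) / 23 = 1627 / 23 ≈ 70.74

x ≈ 70.7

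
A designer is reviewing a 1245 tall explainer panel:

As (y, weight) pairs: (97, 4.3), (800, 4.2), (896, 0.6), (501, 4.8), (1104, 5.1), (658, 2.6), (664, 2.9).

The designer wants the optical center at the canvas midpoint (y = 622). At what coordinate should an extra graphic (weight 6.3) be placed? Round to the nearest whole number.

y ≈ 503

After adding the extra graphic, total weight = 4.3 + 4.2 + 0.6 + 4.8 + 5.1 + 2.6 + 2.9 + 6.3 = 30.8.
y: need Σw·y = 30.8·622 = 19157.6. Existing = 4.3·97 + 4.2·800 + 0.6·896 + 4.8·501 + 5.1·1104 + 2.6·658 + 2.9·664 = 15986.3. Remainder 3171.3 / 6.3 ≈ 503.38.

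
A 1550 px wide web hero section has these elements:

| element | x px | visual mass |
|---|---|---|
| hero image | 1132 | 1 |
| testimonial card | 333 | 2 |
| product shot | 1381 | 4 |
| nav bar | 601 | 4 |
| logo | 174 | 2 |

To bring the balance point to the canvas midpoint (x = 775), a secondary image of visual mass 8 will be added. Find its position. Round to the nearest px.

x ≈ 775

After adding the secondary image, total weight = 1 + 2 + 4 + 4 + 2 + 8 = 21.
x: target moment 21×775 = 16275; current 1·1132 + 2·333 + 4·1381 + 4·601 + 2·174 = 10074; the secondary image supplies 6201, so x = 6201/8 ≈ 775.12.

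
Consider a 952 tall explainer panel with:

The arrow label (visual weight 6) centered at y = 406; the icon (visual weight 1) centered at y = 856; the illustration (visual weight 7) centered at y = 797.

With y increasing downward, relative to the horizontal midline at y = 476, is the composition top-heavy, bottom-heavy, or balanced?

Total weight = 6 + 1 + 7 = 14.
y-moment: 6·406 + 1·856 + 7·797 = 8871; centroid 8871/14 ≈ 633.64.
633.6 vs midline 476 → bottom-heavy.

bottom-heavy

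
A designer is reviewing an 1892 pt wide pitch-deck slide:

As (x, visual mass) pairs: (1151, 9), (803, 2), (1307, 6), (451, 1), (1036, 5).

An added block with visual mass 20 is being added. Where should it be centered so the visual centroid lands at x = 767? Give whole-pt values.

x ≈ 377

New total weight: (9 + 2 + 6 + 1 + 5) + 20 = 43.
Along x: (25438 + 20·x) / 43 = 767 (existing moment 9·1151 + 2·803 + 6·1307 + 1·451 + 5·1036 = 25438) ⇒ x = (32981 − 25438) / 20 ≈ 377.15.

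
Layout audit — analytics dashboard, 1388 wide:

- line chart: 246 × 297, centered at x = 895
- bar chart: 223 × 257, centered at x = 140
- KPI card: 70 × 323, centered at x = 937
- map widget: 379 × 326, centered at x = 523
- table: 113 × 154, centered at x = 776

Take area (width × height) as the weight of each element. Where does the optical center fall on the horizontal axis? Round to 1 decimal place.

x ≈ 587.6

Areas: line chart 246·297 = 73062, bar chart 223·257 = 57311, KPI card 70·323 = 22610, map widget 379·326 = 123554, table 113·154 = 17402. Total weight = 293939.
Σw·x = 73062·895 + 57311·140 + 22610·937 + 123554·523 + 17402·776 = 172722294, so x̄ = 172722294/293939 ≈ 587.61.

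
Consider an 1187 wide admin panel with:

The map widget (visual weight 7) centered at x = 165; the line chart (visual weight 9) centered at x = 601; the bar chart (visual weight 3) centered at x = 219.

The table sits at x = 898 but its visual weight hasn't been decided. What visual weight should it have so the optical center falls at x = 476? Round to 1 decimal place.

Fixed elements: Σw = 7 + 9 + 3 = 19, Σw·x = 7·165 + 9·601 + 3·219 = 7221.
Balance at x = 476 requires (7221 + w·898) / (19 + w) = 476.
Rearranging, w·(898 − 476) = 476·19 − 7221 = 1823, so w ≈ 1823/422 = 4.32.

w ≈ 4.3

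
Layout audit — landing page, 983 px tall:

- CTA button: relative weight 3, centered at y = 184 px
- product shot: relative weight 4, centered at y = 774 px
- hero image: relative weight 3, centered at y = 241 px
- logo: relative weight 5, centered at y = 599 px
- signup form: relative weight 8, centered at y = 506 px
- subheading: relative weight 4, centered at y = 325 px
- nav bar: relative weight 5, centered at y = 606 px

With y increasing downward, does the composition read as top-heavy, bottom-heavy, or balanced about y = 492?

balanced

Total weight = 3 + 4 + 3 + 5 + 8 + 4 + 5 = 32.
Σw·y = 15744; ȳ = 15744/32 ≈ 492.00.
492.00 = 492 exactly: balanced.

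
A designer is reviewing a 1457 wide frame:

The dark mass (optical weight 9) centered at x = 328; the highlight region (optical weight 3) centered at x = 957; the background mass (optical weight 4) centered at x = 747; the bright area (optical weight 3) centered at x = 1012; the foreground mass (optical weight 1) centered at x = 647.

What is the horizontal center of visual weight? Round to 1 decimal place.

Weights sum to 9 + 3 + 4 + 3 + 1 = 20.
x-moment: 9·328 + 3·957 + 4·747 + 3·1012 + 1·647 = 12494; centroid 12494/20 ≈ 624.70.

x ≈ 624.7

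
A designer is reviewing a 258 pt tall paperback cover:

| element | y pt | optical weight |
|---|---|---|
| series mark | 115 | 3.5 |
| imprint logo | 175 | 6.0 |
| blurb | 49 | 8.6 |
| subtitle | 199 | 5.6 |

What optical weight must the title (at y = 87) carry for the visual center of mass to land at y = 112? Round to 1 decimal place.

Known weights sum to 3.5 + 6.0 + 8.6 + 5.6 = 23.7; their moment is 3.5·115 + 6.0·175 + 8.6·49 + 5.6·199 = 2988.3.
Balance at y = 112 requires (2988.3 + w·87) / (23.7 + w) = 112.
Rearranging, w·(87 − 112) = 112·23.7 − 2988.3 = -333.9, so w ≈ -333.9/-25 = 13.36.

w ≈ 13.4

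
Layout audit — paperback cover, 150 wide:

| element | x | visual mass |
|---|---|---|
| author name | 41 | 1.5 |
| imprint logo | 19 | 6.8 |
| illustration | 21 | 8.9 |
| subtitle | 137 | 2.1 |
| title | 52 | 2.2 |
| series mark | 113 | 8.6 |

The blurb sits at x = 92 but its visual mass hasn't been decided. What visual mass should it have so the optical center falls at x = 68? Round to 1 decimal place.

Known weights sum to 1.5 + 6.8 + 8.9 + 2.1 + 2.2 + 8.6 = 30.1; their moment is 1.5·41 + 6.8·19 + 8.9·21 + 2.1·137 + 2.2·52 + 8.6·113 = 1751.5.
Balance at x = 68 requires (1751.5 + w·92) / (30.1 + w) = 68.
So w = (68·30.1 − 1751.5)/(92 − 68) = 295.3/24 ≈ 12.30.

w ≈ 12.3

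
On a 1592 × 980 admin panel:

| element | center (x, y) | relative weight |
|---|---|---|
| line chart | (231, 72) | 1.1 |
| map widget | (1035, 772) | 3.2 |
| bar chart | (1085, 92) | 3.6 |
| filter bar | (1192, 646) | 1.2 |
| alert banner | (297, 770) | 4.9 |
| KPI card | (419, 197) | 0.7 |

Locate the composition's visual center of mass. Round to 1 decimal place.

(724.6, 514.8)

Σw = 1.1 + 3.2 + 3.6 + 1.2 + 4.9 + 0.7 = 14.7.
Σw·x = 10651.1; x̄ = 10651.1/14.7 ≈ 724.56.
y: moment 7566.9 / weight 14.7 ≈ 514.76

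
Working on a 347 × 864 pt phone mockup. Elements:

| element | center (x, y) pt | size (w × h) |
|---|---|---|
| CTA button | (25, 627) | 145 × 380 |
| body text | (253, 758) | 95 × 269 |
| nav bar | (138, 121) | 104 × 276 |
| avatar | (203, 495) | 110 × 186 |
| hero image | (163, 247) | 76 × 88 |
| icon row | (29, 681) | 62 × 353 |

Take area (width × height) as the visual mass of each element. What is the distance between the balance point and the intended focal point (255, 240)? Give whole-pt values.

Taking area as weight: CTA button 145·380 = 55100, body text 95·269 = 25555, nav bar 104·276 = 28704, avatar 110·186 = 20460, hero image 76·88 = 6688, icon row 62·353 = 21886. Sum 158393.
Σw·x = 17682285; x̄ = 17682285/158393 ≈ 111.64.
y: moment 84075576 / weight 158393 ≈ 530.80
Offset from (255, 240): Δx ≈ -143.36, Δy ≈ 290.80; distance = √(Δx² + Δy²) ≈ 324.22.

≈ 324 pt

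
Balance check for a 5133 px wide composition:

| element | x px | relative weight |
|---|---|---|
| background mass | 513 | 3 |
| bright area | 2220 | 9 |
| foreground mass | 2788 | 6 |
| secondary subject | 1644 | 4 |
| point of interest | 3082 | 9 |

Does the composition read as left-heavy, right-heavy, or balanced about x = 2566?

Σw = 3 + 9 + 6 + 4 + 9 = 31.
x: (3·513 + 9·2220 + 6·2788 + 4·1644 + 9·3082) / 31 = 72561 / 31 ≈ 2340.68
2340.7 vs midline 2566 → left-heavy.

left-heavy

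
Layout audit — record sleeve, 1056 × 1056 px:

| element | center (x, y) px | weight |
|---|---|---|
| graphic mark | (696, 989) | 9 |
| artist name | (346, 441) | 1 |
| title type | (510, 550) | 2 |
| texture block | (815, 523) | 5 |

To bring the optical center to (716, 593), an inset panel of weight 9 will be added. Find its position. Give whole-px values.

After adding the inset panel, total weight = 9 + 1 + 2 + 5 + 9 = 26.
Along x: (11705 + 9·x) / 26 = 716 (existing moment 9·696 + 1·346 + 2·510 + 5·815 = 11705) ⇒ x = (18616 − 11705) / 9 ≈ 767.89.
Along y: (13057 + 9·y) / 26 = 593 (existing moment 9·989 + 1·441 + 2·550 + 5·523 = 13057) ⇒ y = (15418 − 13057) / 9 ≈ 262.33.

(768, 262)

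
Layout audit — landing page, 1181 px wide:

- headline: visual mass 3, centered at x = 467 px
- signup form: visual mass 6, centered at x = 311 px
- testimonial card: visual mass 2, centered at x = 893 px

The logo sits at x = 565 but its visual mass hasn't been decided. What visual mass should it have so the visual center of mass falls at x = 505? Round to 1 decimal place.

w ≈ 8.4

Known weights sum to 3 + 6 + 2 = 11; their moment is 3·467 + 6·311 + 2·893 = 5053.
Set Σw·x/Σw = 505: (5053 + 565w) = 505·(11 + w).
Solving: w = (505·11 − 5053) / (565 − 505) = 502 / 60 ≈ 8.37.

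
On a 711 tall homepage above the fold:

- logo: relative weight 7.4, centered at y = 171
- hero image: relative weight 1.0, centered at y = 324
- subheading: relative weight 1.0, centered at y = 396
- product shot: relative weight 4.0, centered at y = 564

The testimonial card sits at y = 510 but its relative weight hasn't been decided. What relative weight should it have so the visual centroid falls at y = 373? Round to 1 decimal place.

Fixed elements: Σw = 7.4 + 1.0 + 1.0 + 4.0 = 13.4, Σw·y = 7.4·171 + 1.0·324 + 1.0·396 + 4.0·564 = 4241.4.
For the centroid to hit 373: (4241.4 + w·510) / (13.4 + w) = 373.
Solving: w = (373·13.4 − 4241.4) / (510 − 373) = 756.8 / 137 ≈ 5.52.

w ≈ 5.5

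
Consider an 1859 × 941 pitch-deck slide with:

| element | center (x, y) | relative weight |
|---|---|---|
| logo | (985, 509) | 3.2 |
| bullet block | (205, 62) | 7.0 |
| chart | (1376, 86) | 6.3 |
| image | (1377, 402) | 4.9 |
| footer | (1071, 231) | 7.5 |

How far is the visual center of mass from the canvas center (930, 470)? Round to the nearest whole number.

≈ 255

Weights sum to 3.2 + 7.0 + 6.3 + 4.9 + 7.5 = 28.9.
Σw·x = 3.2·985 + 7.0·205 + 6.3·1376 + 4.9·1377 + 7.5·1071 = 28035.6, so x̄ = 28035.6/28.9 ≈ 970.09.
Σw·y = 3.2·509 + 7.0·62 + 6.3·86 + 4.9·402 + 7.5·231 = 6306.9, so ȳ = 6306.9/28.9 ≈ 218.23.
From (930, 470): dx = 40.09, dy = -251.77, so the distance is √(dx²+dy²) ≈ 254.94.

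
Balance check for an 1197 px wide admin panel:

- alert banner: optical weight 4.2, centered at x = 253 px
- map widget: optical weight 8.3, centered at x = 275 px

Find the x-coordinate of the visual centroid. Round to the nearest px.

Weights sum to 4.2 + 8.3 = 12.5.
x: (4.2·253 + 8.3·275) / 12.5 = 3345.1 / 12.5 ≈ 267.61

x ≈ 268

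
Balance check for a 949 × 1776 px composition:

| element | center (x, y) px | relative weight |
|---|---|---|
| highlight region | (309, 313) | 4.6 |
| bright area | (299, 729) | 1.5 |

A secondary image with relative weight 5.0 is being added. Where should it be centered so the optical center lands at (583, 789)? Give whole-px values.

With the secondary image, Σw becomes 4.6 + 1.5 + 5.0 = 11.1.
Along x: (1869.9 + 5.0·x) / 11.1 = 583 (existing moment 4.6·309 + 1.5·299 = 1869.9) ⇒ x = (6471.3 − 1869.9) / 5.0 ≈ 920.28.
Along y: (2533.3 + 5.0·y) / 11.1 = 789 (existing moment 4.6·313 + 1.5·729 = 2533.3) ⇒ y = (8757.9 − 2533.3) / 5.0 ≈ 1244.92.

(920, 1245)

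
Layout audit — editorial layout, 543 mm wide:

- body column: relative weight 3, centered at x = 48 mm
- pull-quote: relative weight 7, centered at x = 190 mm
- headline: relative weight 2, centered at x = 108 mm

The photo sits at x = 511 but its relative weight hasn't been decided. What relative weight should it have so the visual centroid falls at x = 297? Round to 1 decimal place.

Fixed elements: Σw = 3 + 7 + 2 = 12, Σw·x = 3·48 + 7·190 + 2·108 = 1690.
For the centroid to hit 297: (1690 + w·511) / (12 + w) = 297.
Solving: w = (297·12 − 1690) / (511 − 297) = 1874 / 214 ≈ 8.76.

w ≈ 8.8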